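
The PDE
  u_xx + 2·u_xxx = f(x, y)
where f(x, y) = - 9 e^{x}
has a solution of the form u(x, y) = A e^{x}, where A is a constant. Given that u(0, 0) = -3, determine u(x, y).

Substitute the ansatz u = A e^{x} into the left-hand side.
Derivatives of the ansatz:
  u_xx = A e^{x}
  u_xxx = A e^{x}
Term by term:
  u_xx = A e^{x}
  2·u_xxx = 2 A e^{x}
So the left-hand side equals
  3 A e^{x}
This must equal f(x, y) = - 9 e^{x} identically.
Matching coefficients of the independent functions:
  [e^{x}]:  3 A = -9
Solving: A = -3.
Check against the point condition:
  u(0, 0) = -3  ⟹  A = -3  ✓
Hence u(x, y) = - 3 e^{x}.

Answer: u(x, y) = - 3 e^{x}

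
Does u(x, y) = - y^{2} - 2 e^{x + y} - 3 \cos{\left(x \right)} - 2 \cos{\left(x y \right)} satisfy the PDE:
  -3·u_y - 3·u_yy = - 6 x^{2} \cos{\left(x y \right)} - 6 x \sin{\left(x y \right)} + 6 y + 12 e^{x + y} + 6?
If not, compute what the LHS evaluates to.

Evaluate each term of the left-hand side for u = - y^{2} - 2 e^{x + y} - 3 \cos{\left(x \right)} - 2 \cos{\left(x y \right)}.
Derivatives:
  u_y = 2 x \sin{\left(x y \right)} - 2 y - 2 e^{x} e^{y}
  u_yy = 2 x^{2} \cos{\left(x y \right)} - 2 e^{x} e^{y} - 2
Terms:
  -3·u_y = - 6 x \sin{\left(x y \right)} + 6 y + 6 e^{x + y}
  -3·u_yy = - 6 x^{2} \cos{\left(x y \right)} + 6 e^{x + y} + 6
Sum: LHS = - 6 x^{2} \cos{\left(x y \right)} - 6 x \sin{\left(x y \right)} + 6 y + 12 e^{x + y} + 6
This is exactly the given right-hand side, so u is a solution.

Answer: Yes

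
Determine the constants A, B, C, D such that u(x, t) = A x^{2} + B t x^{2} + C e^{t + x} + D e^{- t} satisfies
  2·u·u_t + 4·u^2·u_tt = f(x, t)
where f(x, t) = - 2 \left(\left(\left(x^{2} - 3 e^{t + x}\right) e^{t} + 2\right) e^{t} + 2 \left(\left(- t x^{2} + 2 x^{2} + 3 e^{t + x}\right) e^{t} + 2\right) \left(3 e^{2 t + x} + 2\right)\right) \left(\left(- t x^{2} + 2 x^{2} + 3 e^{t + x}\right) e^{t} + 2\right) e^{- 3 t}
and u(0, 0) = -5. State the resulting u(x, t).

Substitute the ansatz u = A x^{2} + B t x^{2} + C e^{t + x} + D e^{- t} into the left-hand side.
Derivatives of the ansatz:
  u_t = B x^{2} + C e^{t} e^{x} - D e^{- t}
  u_tt = C e^{t} e^{x} + D e^{- t}
Term by term:
  2·u·u_t = 2 A B x^{4} + 2 A C x^{2} e^{t} e^{x} - 2 A D x^{2} e^{- t} + 2 B^{2} t x^{4} + 2 B C t x^{2} e^{t} e^{x} + 2 B C x^{2} e^{t} e^{x} - 2 B D t x^{2} e^{- t} + 2 B D x^{2} e^{- t} + 2 C^{2} e^{2 t} e^{2 x} - 2 D^{2} e^{- 2 t}
  4·u^2·u_tt = 4 A^{2} C x^{4} e^{t} e^{x} + 4 A^{2} D x^{4} e^{- t} + 8 A B C t x^{4} e^{t} e^{x} + 8 A B D t x^{4} e^{- t} + 8 A C^{2} x^{2} e^{2 t} e^{2 x} + 16 A C D x^{2} e^{x} + 8 A D^{2} x^{2} e^{- 2 t} + 4 B^{2} C t^{2} x^{4} e^{t} e^{x} + 4 B^{2} D t^{2} x^{4} e^{- t} + 8 B C^{2} t x^{2} e^{2 t} e^{2 x} + 16 B C D t x^{2} e^{x} + 8 B D^{2} t x^{2} e^{- 2 t} + 4 C^{3} e^{3 t} e^{3 x} + 12 C^{2} D e^{t} e^{2 x} + 12 C D^{2} e^{- t} e^{x} + 4 D^{3} e^{- 3 t}
Sum these and collect like terms in the independent variables.
This must equal f(x, t) identically; expanded, f = - 12 t^{2} x^{4} e^{t} e^{x} - 8 t^{2} x^{4} e^{- t} + 48 t x^{4} e^{t} e^{x} + 2 t x^{4} + 32 t x^{4} e^{- t} + 72 t x^{2} e^{2 t} e^{2 x} - 6 t x^{2} e^{t} e^{x} + 96 t x^{2} e^{x} + 4 t x^{2} e^{- t} + 32 t x^{2} e^{- 2 t} - 48 x^{4} e^{t} e^{x} - 4 x^{4} - 32 x^{4} e^{- t} - 144 x^{2} e^{2 t} e^{2 x} + 6 x^{2} e^{t} e^{x} - 192 x^{2} e^{x} - 12 x^{2} e^{- t} - 64 x^{2} e^{- 2 t} - 108 e^{3 t} e^{3 x} + 18 e^{2 t} e^{2 x} - 216 e^{t} e^{2 x} - 144 e^{- t} e^{x} - 8 e^{- 2 t} - 32 e^{- 3 t}.
Matching coefficients of the independent functions:
(each divided by its leading coefficient; functions giving the same equation are listed together)
  [x^{4}]:  A B + 2 = 0
  [t x^{4}]:  B^{2} - 1 = 0
  [x^{2} e^{- 2 t}]:  A D^{2} + 8 = 0
  [x^{2} e^{- t}]:  A D - B D - 6 = 0
  [x^{2} e^{x}]:  A C D + 12 = 0
  [x^{4} e^{- t}]:  A^{2} D + 8 = 0
  [e^{- t} e^{x}]:  C D^{2} + 12 = 0
  [e^{t} e^{2 x}]:  C^{2} D + 18 = 0
  [e^{2 t} e^{2 x}]:  C^{2} - 9 = 0
  [e^{3 t} e^{3 x}]:  C^{3} + 27 = 0
  [t x^{2} e^{- 2 t}]:  B D^{2} - 4 = 0
  [t x^{2} e^{- t}]:  B D + 2 = 0
  [t x^{2} e^{x}]:  B C D - 6 = 0
  [t x^{4} e^{- t}]:  A B D - 4 = 0
  [t^{2} x^{4} e^{- t}]:  B^{2} D + 2 = 0
  [x^{2} e^{t} e^{x}]:  A C + B C - 3 = 0
  [x^{2} e^{2 t} e^{2 x}]:  A C^{2} + 18 = 0
  [x^{4} e^{t} e^{x}]:  A^{2} C + 12 = 0
  [t x^{2} e^{t} e^{x}]:  B C + 3 = 0
  [t x^{2} e^{2 t} e^{2 x}]:  B C^{2} - 9 = 0
  [t x^{4} e^{t} e^{x}]:  A B C - 6 = 0
  [t^{2} x^{4} e^{t} e^{x}]:  B^{2} C + 3 = 0
  [e^{- 3 t}]:  D^{3} + 8 = 0
  [e^{- 2 t}]:  D^{2} - 4 = 0
Solving: A = -2, B = 1, C = -3, D = -2.
Check against the point condition:
  u(0, 0) = -5  ⟹  C + D = -5  ✓
Hence u(x, t) = t x^{2} - 2 x^{2} - 3 e^{t + x} - 2 e^{- t}.

Answer: u(x, t) = t x^{2} - 2 x^{2} - 3 e^{t + x} - 2 e^{- t}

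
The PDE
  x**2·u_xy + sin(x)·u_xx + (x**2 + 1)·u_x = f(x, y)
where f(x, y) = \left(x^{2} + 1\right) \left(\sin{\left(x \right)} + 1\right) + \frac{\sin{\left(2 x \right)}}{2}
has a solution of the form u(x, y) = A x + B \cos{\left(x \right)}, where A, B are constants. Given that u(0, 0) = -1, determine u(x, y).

Answer: u(x, y) = x - \cos{\left(x \right)}

Derivation:
Substitute the ansatz u = A x + B \cos{\left(x \right)} into the left-hand side.
Derivatives of the ansatz:
  u_xy = 0
  u_xx = - B \cos{\left(x \right)}
  u_x = A - B \sin{\left(x \right)}
Term by term:
  x**2·u_xy = 0
  sin(x)·u_xx = - B \sin{\left(x \right)} \cos{\left(x \right)}
  (x**2 + 1)·u_x = A x^{2} + A - B x^{2} \sin{\left(x \right)} - B \sin{\left(x \right)}
So the left-hand side equals
  A x^{2} + A - B x^{2} \sin{\left(x \right)} - B \sin{\left(x \right)} \cos{\left(x \right)} - B \sin{\left(x \right)}
This must equal f(x, y) identically; expanded, f = x^{2} \sin{\left(x \right)} + x^{2} + \sin{\left(x \right)} \cos{\left(x \right)} + \sin{\left(x \right)} + 1.
Matching coefficients of the independent functions:
  [constant term, x^{2}]:  A = 1
  [x^{2} \sin{\left(x \right)}, \sin{\left(x \right)} \cos{\left(x \right)}, \sin{\left(x \right)}]:  - B = 1
Solving: A = 1, B = -1.
Check against the point condition:
  u(0, 0) = -1  ⟹  B = -1  ✓
Hence u(x, y) = x - \cos{\left(x \right)}.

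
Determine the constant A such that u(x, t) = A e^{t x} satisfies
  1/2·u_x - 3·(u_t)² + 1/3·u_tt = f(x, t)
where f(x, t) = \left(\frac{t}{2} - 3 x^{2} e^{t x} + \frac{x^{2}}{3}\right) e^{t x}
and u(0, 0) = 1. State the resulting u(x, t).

Answer: u(x, t) = e^{t x}

Derivation:
Substitute the ansatz u = A e^{t x} into the left-hand side.
Derivatives of the ansatz:
  u_x = A t e^{t x}
  u_t = A x e^{t x}
  u_tt = A x^{2} e^{t x}
Term by term:
  1/2·u_x = \frac{A t e^{t x}}{2}
  -3·(u_t)² = - 3 A^{2} x^{2} e^{2 t x}
  1/3·u_tt = \frac{A x^{2} e^{t x}}{3}
So the left-hand side equals
  - 3 A^{2} x^{2} e^{2 t x} + \frac{A t e^{t x}}{2} + \frac{A x^{2} e^{t x}}{3}
This must equal f(x, t) identically; expanded, f = \frac{t e^{t x}}{2} - 3 x^{2} e^{2 t x} + \frac{x^{2} e^{t x}}{3}.
Matching coefficients of the independent functions:
  [t e^{t x}]:  \frac{A}{2} = \frac{1}{2}
  [x^{2} e^{t x}]:  \frac{A}{3} = \frac{1}{3}
  [x^{2} e^{2 t x}]:  - 3 A^{2} = -3
Solving: A = 1.
Check against the point condition:
  u(0, 0) = 1  ⟹  A = 1  ✓
Hence u(x, t) = e^{t x}.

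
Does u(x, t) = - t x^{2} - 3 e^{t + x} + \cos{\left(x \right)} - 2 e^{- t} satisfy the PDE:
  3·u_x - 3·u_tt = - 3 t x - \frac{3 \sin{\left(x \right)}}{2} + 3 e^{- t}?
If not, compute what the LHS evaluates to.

Answer: No, the LHS evaluates to - 6 t x - 3 \sin{\left(x \right)} + 6 e^{- t}

Derivation:
Evaluate each term of the left-hand side for u = - t x^{2} - 3 e^{t + x} + \cos{\left(x \right)} - 2 e^{- t}.
Derivatives:
  u_x = - 2 t x - 3 e^{t} e^{x} - \sin{\left(x \right)}
  u_tt = - 3 e^{t} e^{x} - 2 e^{- t}
Terms:
  3·u_x = - 6 t x - 9 e^{t + x} - 3 \sin{\left(x \right)}
  -3·u_tt = 3 \left(3 e^{2 t + x} + 2\right) e^{- t}
Sum: LHS = - 6 t x - 3 \sin{\left(x \right)} + 6 e^{- t}
Given right-hand side: - 3 t x - \frac{3 \sin{\left(x \right)}}{2} + 3 e^{- t}. Difference LHS − RHS = - 3 t x - \frac{3 \sin{\left(x \right)}}{2} + 3 e^{- t} ≠ 0, so u is not a solution.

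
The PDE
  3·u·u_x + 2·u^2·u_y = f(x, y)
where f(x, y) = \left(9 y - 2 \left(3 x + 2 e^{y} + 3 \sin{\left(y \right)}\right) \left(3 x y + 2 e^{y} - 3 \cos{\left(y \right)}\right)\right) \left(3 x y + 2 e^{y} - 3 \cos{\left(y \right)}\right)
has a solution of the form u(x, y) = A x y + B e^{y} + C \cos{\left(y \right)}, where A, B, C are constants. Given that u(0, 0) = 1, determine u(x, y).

Answer: u(x, y) = - 3 x y - 2 e^{y} + 3 \cos{\left(y \right)}

Derivation:
Substitute the ansatz u = A x y + B e^{y} + C \cos{\left(y \right)} into the left-hand side.
Derivatives of the ansatz:
  u_x = A y
  u_y = A x + B e^{y} - C \sin{\left(y \right)}
Term by term:
  3·u·u_x = 3 A^{2} x y^{2} + 3 A B y e^{y} + 3 A C y \cos{\left(y \right)}
  2·u^2·u_y = 2 A^{3} x^{3} y^{2} + 2 A^{2} B x^{2} y^{2} e^{y} + 4 A^{2} B x^{2} y e^{y} - 2 A^{2} C x^{2} y^{2} \sin{\left(y \right)} + 4 A^{2} C x^{2} y \cos{\left(y \right)} + 4 A B^{2} x y e^{2 y} + 2 A B^{2} x e^{2 y} - 4 A B C x y e^{y} \sin{\left(y \right)} + 4 A B C x y e^{y} \cos{\left(y \right)} + 4 A B C x e^{y} \cos{\left(y \right)} - 4 A C^{2} x y \sin{\left(y \right)} \cos{\left(y \right)} + 2 A C^{2} x \cos^{2}{\left(y \right)} + 2 B^{3} e^{3 y} - 2 B^{2} C e^{2 y} \sin{\left(y \right)} + 4 B^{2} C e^{2 y} \cos{\left(y \right)} - 4 B C^{2} e^{y} \sin{\left(y \right)} \cos{\left(y \right)} + 2 B C^{2} e^{y} \cos^{2}{\left(y \right)} - 2 C^{3} \sin{\left(y \right)} \cos^{2}{\left(y \right)}
So the left-hand side equals
  2 A^{3} x^{3} y^{2} + 2 A^{2} B x^{2} y^{2} e^{y} + 4 A^{2} B x^{2} y e^{y} - 2 A^{2} C x^{2} y^{2} \sin{\left(y \right)} + 4 A^{2} C x^{2} y \cos{\left(y \right)} + 3 A^{2} x y^{2} + 4 A B^{2} x y e^{2 y} + 2 A B^{2} x e^{2 y} - 4 A B C x y e^{y} \sin{\left(y \right)} + 4 A B C x y e^{y} \cos{\left(y \right)} + 4 A B C x e^{y} \cos{\left(y \right)} + 3 A B y e^{y} - 4 A C^{2} x y \sin{\left(y \right)} \cos{\left(y \right)} + 2 A C^{2} x \cos^{2}{\left(y \right)} + 3 A C y \cos{\left(y \right)} + 2 B^{3} e^{3 y} - 2 B^{2} C e^{2 y} \sin{\left(y \right)} + 4 B^{2} C e^{2 y} \cos{\left(y \right)} - 4 B C^{2} e^{y} \sin{\left(y \right)} \cos{\left(y \right)} + 2 B C^{2} e^{y} \cos^{2}{\left(y \right)} - 2 C^{3} \sin{\left(y \right)} \cos^{2}{\left(y \right)}
This must equal f(x, y) identically; expanded, f = - 54 x^{3} y^{2} - 36 x^{2} y^{2} e^{y} - 54 x^{2} y^{2} \sin{\left(y \right)} - 72 x^{2} y e^{y} + 108 x^{2} y \cos{\left(y \right)} + 27 x y^{2} - 48 x y e^{2 y} - 72 x y e^{y} \sin{\left(y \right)} + 72 x y e^{y} \cos{\left(y \right)} + 108 x y \sin{\left(y \right)} \cos{\left(y \right)} - 24 x e^{2 y} + 72 x e^{y} \cos{\left(y \right)} - 54 x \cos^{2}{\left(y \right)} + 18 y e^{y} - 27 y \cos{\left(y \right)} - 16 e^{3 y} - 24 e^{2 y} \sin{\left(y \right)} + 48 e^{2 y} \cos{\left(y \right)} + 72 e^{y} \sin{\left(y \right)} \cos{\left(y \right)} - 36 e^{y} \cos^{2}{\left(y \right)} - 54 \sin{\left(y \right)} \cos^{2}{\left(y \right)}.
Matching coefficients of the independent functions:
(each divided by its leading coefficient; functions giving the same equation are listed together)
  [x y^{2}]:  A^{2} - 9 = 0
  [x e^{2 y}, x y e^{2 y}]:  A B^{2} + 12 = 0
  [x \cos^{2}{\left(y \right)}, x y \sin{\left(y \right)} \cos{\left(y \right)}]:  A C^{2} + 27 = 0
  [x^{3} y^{2}]:  A^{3} + 27 = 0
  [y e^{y}]:  A B - 6 = 0
  [y \cos{\left(y \right)}]:  A C + 9 = 0
  [e^{y} \cos^{2}{\left(y \right)}, e^{y} \sin{\left(y \right)} \cos{\left(y \right)}]:  B C^{2} + 18 = 0
  [e^{2 y} \sin{\left(y \right)}, e^{2 y} \cos{\left(y \right)}]:  B^{2} C - 12 = 0
  [\sin{\left(y \right)} \cos^{2}{\left(y \right)}]:  C^{3} - 27 = 0
  [x e^{y} \cos{\left(y \right)}, x y e^{y} \sin{\left(y \right)}, x y e^{y} \cos{\left(y \right)}]:  A B C - 18 = 0
  [x^{2} y e^{y}, x^{2} y^{2} e^{y}]:  A^{2} B + 18 = 0
  [x^{2} y \cos{\left(y \right)}, x^{2} y^{2} \sin{\left(y \right)}]:  A^{2} C - 27 = 0
  [e^{3 y}]:  B^{3} + 8 = 0
Solving: A = -3, B = -2, C = 3.
Check against the point condition:
  u(0, 0) = 1  ⟹  B + C = 1  ✓
Hence u(x, y) = - 3 x y - 2 e^{y} + 3 \cos{\left(y \right)}.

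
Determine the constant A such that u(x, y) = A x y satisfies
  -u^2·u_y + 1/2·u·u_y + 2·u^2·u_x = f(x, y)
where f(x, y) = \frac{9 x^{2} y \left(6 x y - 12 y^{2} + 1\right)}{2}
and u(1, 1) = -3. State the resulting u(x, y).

Substitute the ansatz u = A x y into the left-hand side.
Derivatives of the ansatz:
  u_y = A x
  u_x = A y
Term by term:
  -u^2·u_y = - A^{3} x^{3} y^{2}
  1/2·u·u_y = \frac{A^{2} x^{2} y}{2}
  2·u^2·u_x = 2 A^{3} x^{2} y^{3}
So the left-hand side equals
  - A^{3} x^{3} y^{2} + 2 A^{3} x^{2} y^{3} + \frac{A^{2} x^{2} y}{2}
This must equal f(x, y) identically; expanded, f = 27 x^{3} y^{2} - 54 x^{2} y^{3} + \frac{9 x^{2} y}{2}.
Matching coefficients of the independent functions:
  [x^{2} y]:  \frac{A^{2}}{2} = \frac{9}{2}
  [x^{2} y^{3}]:  2 A^{3} = -54
  [x^{3} y^{2}]:  - A^{3} = 27
Solving: A = -3.
Check against the point condition:
  u(1, 1) = -3  ⟹  A = -3  ✓
Hence u(x, y) = - 3 x y.

Answer: u(x, y) = - 3 x y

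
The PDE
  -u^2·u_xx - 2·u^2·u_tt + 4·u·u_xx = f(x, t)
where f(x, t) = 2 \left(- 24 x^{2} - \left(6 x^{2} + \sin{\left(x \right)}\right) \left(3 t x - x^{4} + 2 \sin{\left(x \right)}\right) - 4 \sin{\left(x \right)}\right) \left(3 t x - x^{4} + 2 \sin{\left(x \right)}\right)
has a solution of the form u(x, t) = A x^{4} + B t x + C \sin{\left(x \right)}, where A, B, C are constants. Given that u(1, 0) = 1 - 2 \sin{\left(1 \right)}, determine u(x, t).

Substitute the ansatz u = A x^{4} + B t x + C \sin{\left(x \right)} into the left-hand side.
Derivatives of the ansatz:
  u_xx = 12 A x^{2} - C \sin{\left(x \right)}
  u_tt = 0
Term by term:
  -u^2·u_xx = - 12 A^{3} x^{10} - 24 A^{2} B t x^{7} + A^{2} C x^{8} \sin{\left(x \right)} - 24 A^{2} C x^{6} \sin{\left(x \right)} - 12 A B^{2} t^{2} x^{4} + 2 A B C t x^{5} \sin{\left(x \right)} - 24 A B C t x^{3} \sin{\left(x \right)} + 2 A C^{2} x^{4} \sin^{2}{\left(x \right)} - 12 A C^{2} x^{2} \sin^{2}{\left(x \right)} + B^{2} C t^{2} x^{2} \sin{\left(x \right)} + 2 B C^{2} t x \sin^{2}{\left(x \right)} + C^{3} \sin^{3}{\left(x \right)}
  -2·u^2·u_tt = 0
  4·u·u_xx = 48 A^{2} x^{6} + 48 A B t x^{3} - 4 A C x^{4} \sin{\left(x \right)} + 48 A C x^{2} \sin{\left(x \right)} - 4 B C t x \sin{\left(x \right)} - 4 C^{2} \sin^{2}{\left(x \right)}
So the left-hand side equals
  - 12 A^{3} x^{10} - 24 A^{2} B t x^{7} + A^{2} C x^{8} \sin{\left(x \right)} - 24 A^{2} C x^{6} \sin{\left(x \right)} + 48 A^{2} x^{6} - 12 A B^{2} t^{2} x^{4} + 2 A B C t x^{5} \sin{\left(x \right)} - 24 A B C t x^{3} \sin{\left(x \right)} + 48 A B t x^{3} + 2 A C^{2} x^{4} \sin^{2}{\left(x \right)} - 12 A C^{2} x^{2} \sin^{2}{\left(x \right)} - 4 A C x^{4} \sin{\left(x \right)} + 48 A C x^{2} \sin{\left(x \right)} + B^{2} C t^{2} x^{2} \sin{\left(x \right)} + 2 B C^{2} t x \sin^{2}{\left(x \right)} - 4 B C t x \sin{\left(x \right)} + C^{3} \sin^{3}{\left(x \right)} - 4 C^{2} \sin^{2}{\left(x \right)}
This must equal f(x, t) identically; expanded, f = - 108 t^{2} x^{4} - 18 t^{2} x^{2} \sin{\left(x \right)} + 72 t x^{7} + 12 t x^{5} \sin{\left(x \right)} - 144 t x^{3} \sin{\left(x \right)} - 144 t x^{3} - 24 t x \sin^{2}{\left(x \right)} - 24 t x \sin{\left(x \right)} - 12 x^{10} - 2 x^{8} \sin{\left(x \right)} + 48 x^{6} \sin{\left(x \right)} + 48 x^{6} + 8 x^{4} \sin^{2}{\left(x \right)} + 8 x^{4} \sin{\left(x \right)} - 48 x^{2} \sin^{2}{\left(x \right)} - 96 x^{2} \sin{\left(x \right)} - 8 \sin^{3}{\left(x \right)} - 16 \sin^{2}{\left(x \right)}.
Matching coefficients of the independent functions:
(each divided by its leading coefficient; functions giving the same equation are listed together)
  [x^{6}]:  A^{2} - 1 = 0
  [x^{10}]:  A^{3} - 1 = 0
  [t x^{3}]:  A B + 3 = 0
  [t x^{7}]:  A^{2} B + 3 = 0
  [t^{2} x^{4}]:  A B^{2} - 9 = 0
  [x^{2} \sin{\left(x \right)}, x^{4} \sin{\left(x \right)}]:  A C + 2 = 0
  [x^{2} \sin^{2}{\left(x \right)}, x^{4} \sin^{2}{\left(x \right)}]:  A C^{2} - 4 = 0
  [x^{6} \sin{\left(x \right)}, x^{8} \sin{\left(x \right)}]:  A^{2} C + 2 = 0
  [t x \sin{\left(x \right)}]:  B C - 6 = 0
  [t x \sin^{2}{\left(x \right)}]:  B C^{2} + 12 = 0
  [t x^{3} \sin{\left(x \right)}, t x^{5} \sin{\left(x \right)}]:  A B C - 6 = 0
  [t^{2} x^{2} \sin{\left(x \right)}]:  B^{2} C + 18 = 0
  [\sin^{2}{\left(x \right)}]:  C^{2} - 4 = 0
  [\sin^{3}{\left(x \right)}]:  C^{3} + 8 = 0
Solving: A = 1, B = -3, C = -2.
Check against the point condition:
  u(1, 0) = 1 - 2 \sin{\left(1 \right)}  ⟹  A + C \sin{\left(1 \right)} = 1 - 2 \sin{\left(1 \right)}  ✓
Hence u(x, t) = - 3 t x + x^{4} - 2 \sin{\left(x \right)}.

Answer: u(x, t) = - 3 t x + x^{4} - 2 \sin{\left(x \right)}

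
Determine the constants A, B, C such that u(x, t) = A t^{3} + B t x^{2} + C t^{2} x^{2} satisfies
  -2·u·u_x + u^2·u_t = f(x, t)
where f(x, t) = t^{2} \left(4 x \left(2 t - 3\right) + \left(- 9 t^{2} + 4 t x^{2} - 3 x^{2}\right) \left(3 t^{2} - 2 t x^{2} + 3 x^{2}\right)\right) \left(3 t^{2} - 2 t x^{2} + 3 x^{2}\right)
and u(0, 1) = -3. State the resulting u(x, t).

Substitute the ansatz u = A t^{3} + B t x^{2} + C t^{2} x^{2} into the left-hand side.
Derivatives of the ansatz:
  u_x = 2 B t x + 2 C t^{2} x
  u_t = 3 A t^{2} + B x^{2} + 2 C t x^{2}
Term by term:
  -2·u·u_x = - 4 A B t^{4} x - 4 A C t^{5} x - 4 B^{2} t^{2} x^{3} - 8 B C t^{3} x^{3} - 4 C^{2} t^{4} x^{3}
  u^2·u_t = 3 A^{3} t^{8} + 7 A^{2} B t^{6} x^{2} + 8 A^{2} C t^{7} x^{2} + 5 A B^{2} t^{4} x^{4} + 12 A B C t^{5} x^{4} + 7 A C^{2} t^{6} x^{4} + B^{3} t^{2} x^{6} + 4 B^{2} C t^{3} x^{6} + 5 B C^{2} t^{4} x^{6} + 2 C^{3} t^{5} x^{6}
So the left-hand side equals
  3 A^{3} t^{8} + 7 A^{2} B t^{6} x^{2} + 8 A^{2} C t^{7} x^{2} + 5 A B^{2} t^{4} x^{4} + 12 A B C t^{5} x^{4} - 4 A B t^{4} x + 7 A C^{2} t^{6} x^{4} - 4 A C t^{5} x + B^{3} t^{2} x^{6} + 4 B^{2} C t^{3} x^{6} - 4 B^{2} t^{2} x^{3} + 5 B C^{2} t^{4} x^{6} - 8 B C t^{3} x^{3} + 2 C^{3} t^{5} x^{6} - 4 C^{2} t^{4} x^{3}
This must equal f(x, t) identically; expanded, f = - 81 t^{8} + 144 t^{7} x^{2} - 84 t^{6} x^{4} - 189 t^{6} x^{2} + 16 t^{5} x^{6} + 216 t^{5} x^{4} + 24 t^{5} x - 60 t^{4} x^{6} - 135 t^{4} x^{4} - 16 t^{4} x^{3} - 36 t^{4} x + 72 t^{3} x^{6} + 48 t^{3} x^{3} - 27 t^{2} x^{6} - 36 t^{2} x^{3}.
Matching coefficients of the independent functions:
(each divided by its leading coefficient; functions giving the same equation are listed together)
  [t^{8}]:  A^{3} + 27 = 0
  [t^{2} x^{3}]:  B^{2} - 9 = 0
  [t^{2} x^{6}]:  B^{3} + 27 = 0
  [t^{3} x^{3}]:  B C + 6 = 0
  [t^{3} x^{6}]:  B^{2} C - 18 = 0
  [t^{4} x]:  A B - 9 = 0
  [t^{4} x^{3}]:  C^{2} - 4 = 0
  [t^{4} x^{4}]:  A B^{2} + 27 = 0
  [t^{4} x^{6}]:  B C^{2} + 12 = 0
  [t^{5} x]:  A C + 6 = 0
  [t^{5} x^{4}]:  A B C - 18 = 0
  [t^{5} x^{6}]:  C^{3} - 8 = 0
  [t^{6} x^{2}]:  A^{2} B + 27 = 0
  [t^{6} x^{4}]:  A C^{2} + 12 = 0
  [t^{7} x^{2}]:  A^{2} C - 18 = 0
Solving: A = -3, B = -3, C = 2.
Check against the point condition:
  u(0, 1) = -3  ⟹  A = -3  ✓
Hence u(x, t) = - 3 t^{3} + 2 t^{2} x^{2} - 3 t x^{2}.

Answer: u(x, t) = - 3 t^{3} + 2 t^{2} x^{2} - 3 t x^{2}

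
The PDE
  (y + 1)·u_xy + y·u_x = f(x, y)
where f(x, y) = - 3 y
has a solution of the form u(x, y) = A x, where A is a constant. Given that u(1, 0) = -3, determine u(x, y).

Substitute the ansatz u = A x into the left-hand side.
Derivatives of the ansatz:
  u_xy = 0
  u_x = A
Term by term:
  (y + 1)·u_xy = 0
  y·u_x = A y
So the left-hand side equals
  A y
This must equal f(x, y) = - 3 y identically.
Matching coefficients of the independent functions:
  [y]:  A = -3
Solving: A = -3.
Check against the point condition:
  u(1, 0) = -3  ⟹  A = -3  ✓
Hence u(x, y) = - 3 x.

Answer: u(x, y) = - 3 x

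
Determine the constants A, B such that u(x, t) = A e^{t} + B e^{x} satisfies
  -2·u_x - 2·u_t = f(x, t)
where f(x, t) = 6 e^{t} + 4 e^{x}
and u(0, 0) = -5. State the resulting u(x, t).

Substitute the ansatz u = A e^{t} + B e^{x} into the left-hand side.
Derivatives of the ansatz:
  u_x = B e^{x}
  u_t = A e^{t}
Term by term:
  -2·u_x = - 2 B e^{x}
  -2·u_t = - 2 A e^{t}
So the left-hand side equals
  - 2 A e^{t} - 2 B e^{x}
This must equal f(x, t) = 6 e^{t} + 4 e^{x} identically.
Matching coefficients of the independent functions:
  [e^{t}]:  - 2 A = 6
  [e^{x}]:  - 2 B = 4
Solving: A = -3, B = -2.
Check against the point condition:
  u(0, 0) = -5  ⟹  A + B = -5  ✓
Hence u(x, t) = - 3 e^{t} - 2 e^{x}.

Answer: u(x, t) = - 3 e^{t} - 2 e^{x}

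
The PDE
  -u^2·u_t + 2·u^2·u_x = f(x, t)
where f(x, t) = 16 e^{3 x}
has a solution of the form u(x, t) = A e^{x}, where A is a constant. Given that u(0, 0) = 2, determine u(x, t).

Substitute the ansatz u = A e^{x} into the left-hand side.
Derivatives of the ansatz:
  u_t = 0
  u_x = A e^{x}
Term by term:
  -u^2·u_t = 0
  2·u^2·u_x = 2 A^{3} e^{3 x}
So the left-hand side equals
  2 A^{3} e^{3 x}
This must equal f(x, t) = 16 e^{3 x} identically.
Matching coefficients of the independent functions:
  [e^{3 x}]:  2 A^{3} = 16
Solving: A = 2.
Check against the point condition:
  u(0, 0) = 2  ⟹  A = 2  ✓
Hence u(x, t) = 2 e^{x}.

Answer: u(x, t) = 2 e^{x}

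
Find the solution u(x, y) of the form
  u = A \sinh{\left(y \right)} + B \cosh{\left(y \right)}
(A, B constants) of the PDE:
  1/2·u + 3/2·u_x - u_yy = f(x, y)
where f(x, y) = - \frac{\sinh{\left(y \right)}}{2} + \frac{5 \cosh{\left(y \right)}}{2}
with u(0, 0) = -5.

Answer: u(x, y) = \sinh{\left(y \right)} - 5 \cosh{\left(y \right)}

Derivation:
Substitute the ansatz u = A \sinh{\left(y \right)} + B \cosh{\left(y \right)} into the left-hand side.
Derivatives of the ansatz:
  u_x = 0
  u_yy = A \sinh{\left(y \right)} + B \cosh{\left(y \right)}
Term by term:
  1/2·u = \frac{A \sinh{\left(y \right)}}{2} + \frac{B \cosh{\left(y \right)}}{2}
  3/2·u_x = 0
  -u_yy = - A \sinh{\left(y \right)} - B \cosh{\left(y \right)}
So the left-hand side equals
  - \frac{A \sinh{\left(y \right)}}{2} - \frac{B \cosh{\left(y \right)}}{2}
This must equal f(x, y) = - \frac{\sinh{\left(y \right)}}{2} + \frac{5 \cosh{\left(y \right)}}{2} identically.
Matching coefficients of the independent functions:
  [\sinh{\left(y \right)}]:  - \frac{A}{2} = - \frac{1}{2}
  [\cosh{\left(y \right)}]:  - \frac{B}{2} = \frac{5}{2}
Solving: A = 1, B = -5.
Check against the point condition:
  u(0, 0) = -5  ⟹  B = -5  ✓
Hence u(x, y) = \sinh{\left(y \right)} - 5 \cosh{\left(y \right)}.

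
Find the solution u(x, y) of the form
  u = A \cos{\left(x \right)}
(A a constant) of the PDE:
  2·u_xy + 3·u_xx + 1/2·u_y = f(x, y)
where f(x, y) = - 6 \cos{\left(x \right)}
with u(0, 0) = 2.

Substitute the ansatz u = A \cos{\left(x \right)} into the left-hand side.
Derivatives of the ansatz:
  u_xy = 0
  u_xx = - A \cos{\left(x \right)}
  u_y = 0
Term by term:
  2·u_xy = 0
  3·u_xx = - 3 A \cos{\left(x \right)}
  1/2·u_y = 0
So the left-hand side equals
  - 3 A \cos{\left(x \right)}
This must equal f(x, y) = - 6 \cos{\left(x \right)} identically.
Matching coefficients of the independent functions:
  [\cos{\left(x \right)}]:  - 3 A = -6
Solving: A = 2.
Check against the point condition:
  u(0, 0) = 2  ⟹  A = 2  ✓
Hence u(x, y) = 2 \cos{\left(x \right)}.

Answer: u(x, y) = 2 \cos{\left(x \right)}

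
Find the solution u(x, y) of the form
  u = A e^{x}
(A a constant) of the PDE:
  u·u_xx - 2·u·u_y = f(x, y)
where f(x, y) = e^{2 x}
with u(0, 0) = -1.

Substitute the ansatz u = A e^{x} into the left-hand side.
Derivatives of the ansatz:
  u_xx = A e^{x}
  u_y = 0
Term by term:
  u·u_xx = A^{2} e^{2 x}
  -2·u·u_y = 0
So the left-hand side equals
  A^{2} e^{2 x}
This must equal f(x, y) = e^{2 x} identically.
Matching coefficients of the independent functions:
  [e^{2 x}]:  A^{2} = 1
These equations allow (A) = (-1) or (1).
Impose the point condition(s):
  u(0, 0) = -1  ⟹  A = -1
Only A = -1 satisfies everything.
Hence u(x, y) = - e^{x}.

Answer: u(x, y) = - e^{x}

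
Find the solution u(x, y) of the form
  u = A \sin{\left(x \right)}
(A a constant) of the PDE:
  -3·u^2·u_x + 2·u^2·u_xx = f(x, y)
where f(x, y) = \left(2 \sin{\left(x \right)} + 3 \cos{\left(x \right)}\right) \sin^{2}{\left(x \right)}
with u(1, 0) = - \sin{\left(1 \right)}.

Answer: u(x, y) = - \sin{\left(x \right)}

Derivation:
Substitute the ansatz u = A \sin{\left(x \right)} into the left-hand side.
Derivatives of the ansatz:
  u_x = A \cos{\left(x \right)}
  u_xx = - A \sin{\left(x \right)}
Term by term:
  -3·u^2·u_x = - 3 A^{3} \sin^{2}{\left(x \right)} \cos{\left(x \right)}
  2·u^2·u_xx = - 2 A^{3} \sin^{3}{\left(x \right)}
So the left-hand side equals
  - 2 A^{3} \sin^{3}{\left(x \right)} - 3 A^{3} \sin^{2}{\left(x \right)} \cos{\left(x \right)}
This must equal f(x, y) identically; expanded, f = 2 \sin^{3}{\left(x \right)} + 3 \sin^{2}{\left(x \right)} \cos{\left(x \right)}.
Matching coefficients of the independent functions:
  [\sin^{2}{\left(x \right)} \cos{\left(x \right)}]:  - 3 A^{3} = 3
  [\sin^{3}{\left(x \right)}]:  - 2 A^{3} = 2
Solving: A = -1.
Check against the point condition:
  u(1, 0) = - \sin{\left(1 \right)}  ⟹  A \sin{\left(1 \right)} = - \sin{\left(1 \right)}  ✓
Hence u(x, y) = - \sin{\left(x \right)}.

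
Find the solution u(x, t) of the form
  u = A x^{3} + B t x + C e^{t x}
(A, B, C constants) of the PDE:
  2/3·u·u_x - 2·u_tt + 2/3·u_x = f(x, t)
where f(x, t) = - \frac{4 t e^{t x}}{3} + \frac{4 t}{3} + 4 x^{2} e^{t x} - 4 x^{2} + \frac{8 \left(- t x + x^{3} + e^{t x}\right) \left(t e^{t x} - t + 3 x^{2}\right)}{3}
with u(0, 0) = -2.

Substitute the ansatz u = A x^{3} + B t x + C e^{t x} into the left-hand side.
Derivatives of the ansatz:
  u_x = 3 A x^{2} + B t + C t e^{t x}
  u_tt = C x^{2} e^{t x}
Term by term:
  2/3·u·u_x = 2 A^{2} x^{5} + \frac{8 A B t x^{3}}{3} + \frac{2 A C t x^{3} e^{t x}}{3} + 2 A C x^{2} e^{t x} + \frac{2 B^{2} t^{2} x}{3} + \frac{2 B C t^{2} x e^{t x}}{3} + \frac{2 B C t e^{t x}}{3} + \frac{2 C^{2} t e^{2 t x}}{3}
  -2·u_tt = - 2 C x^{2} e^{t x}
  2/3·u_x = 2 A x^{2} + \frac{2 B t}{3} + \frac{2 C t e^{t x}}{3}
So the left-hand side equals
  2 A^{2} x^{5} + \frac{8 A B t x^{3}}{3} + \frac{2 A C t x^{3} e^{t x}}{3} + 2 A C x^{2} e^{t x} + 2 A x^{2} + \frac{2 B^{2} t^{2} x}{3} + \frac{2 B C t^{2} x e^{t x}}{3} + \frac{2 B C t e^{t x}}{3} + \frac{2 B t}{3} + \frac{2 C^{2} t e^{2 t x}}{3} + \frac{2 C t e^{t x}}{3} - 2 C x^{2} e^{t x}
This must equal f(x, t) identically; expanded, f = - \frac{8 t^{2} x e^{t x}}{3} + \frac{8 t^{2} x}{3} + \frac{8 t x^{3} e^{t x}}{3} - \frac{32 t x^{3}}{3} + \frac{8 t e^{2 t x}}{3} - 4 t e^{t x} + \frac{4 t}{3} + 8 x^{5} + 12 x^{2} e^{t x} - 4 x^{2}.
Matching coefficients of the independent functions:
  [t]:  \frac{2 B}{3} = \frac{4}{3}
  [x^{2}]:  2 A = -4
  [x^{5}]:  2 A^{2} = 8
  [t x^{3}]:  \frac{8 A B}{3} = - \frac{32}{3}
  [t e^{t x}]:  \frac{2 B C}{3} + \frac{2 C}{3} = -4
  [t e^{2 t x}]:  \frac{2 C^{2}}{3} = \frac{8}{3}
  [t^{2} x]:  \frac{2 B^{2}}{3} = \frac{8}{3}
  [x^{2} e^{t x}]:  2 A C - 2 C = 12
  [t x^{3} e^{t x}]:  \frac{2 A C}{3} = \frac{8}{3}
  [t^{2} x e^{t x}]:  \frac{2 B C}{3} = - \frac{8}{3}
Solving: A = -2, B = 2, C = -2.
Check against the point condition:
  u(0, 0) = -2  ⟹  C = -2  ✓
Hence u(x, t) = 2 t x - 2 x^{3} - 2 e^{t x}.

Answer: u(x, t) = 2 t x - 2 x^{3} - 2 e^{t x}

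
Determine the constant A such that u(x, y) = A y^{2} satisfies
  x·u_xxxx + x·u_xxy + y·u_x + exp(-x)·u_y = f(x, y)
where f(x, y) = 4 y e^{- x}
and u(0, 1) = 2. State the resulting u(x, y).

Substitute the ansatz u = A y^{2} into the left-hand side.
Derivatives of the ansatz:
  u_xxxx = 0
  u_xxy = 0
  u_x = 0
  u_y = 2 A y
Term by term:
  x·u_xxxx = 0
  x·u_xxy = 0
  y·u_x = 0
  exp(-x)·u_y = 2 A y e^{- x}
So the left-hand side equals
  2 A y e^{- x}
This must equal f(x, y) = 4 y e^{- x} identically.
Matching coefficients of the independent functions:
  [y e^{- x}]:  2 A = 4
Solving: A = 2.
Check against the point condition:
  u(0, 1) = 2  ⟹  A = 2  ✓
Hence u(x, y) = 2 y^{2}.

Answer: u(x, y) = 2 y^{2}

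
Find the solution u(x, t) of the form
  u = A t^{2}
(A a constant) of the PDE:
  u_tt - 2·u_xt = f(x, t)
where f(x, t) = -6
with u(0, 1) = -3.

Answer: u(x, t) = - 3 t^{2}

Derivation:
Substitute the ansatz u = A t^{2} into the left-hand side.
Derivatives of the ansatz:
  u_tt = 2 A
  u_xt = 0
Term by term:
  u_tt = 2 A
  -2·u_xt = 0
So the left-hand side equals
  2 A
This must equal f(x, t) = -6 identically.
Matching coefficients of the independent functions:
  [constant term]:  2 A = -6
Solving: A = -3.
Check against the point condition:
  u(0, 1) = -3  ⟹  A = -3  ✓
Hence u(x, t) = - 3 t^{2}.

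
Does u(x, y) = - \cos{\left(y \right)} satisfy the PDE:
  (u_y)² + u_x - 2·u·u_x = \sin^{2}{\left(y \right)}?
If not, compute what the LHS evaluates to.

Evaluate each term of the left-hand side for u = - \cos{\left(y \right)}.
Derivatives:
  u_y = \sin{\left(y \right)}
  u_x = 0
Terms:
  (u_y)² = \sin^{2}{\left(y \right)}
  u_x = 0
  -2·u·u_x = 0
Sum: LHS = \sin^{2}{\left(y \right)}
This is exactly the given right-hand side, so u is a solution.

Answer: Yes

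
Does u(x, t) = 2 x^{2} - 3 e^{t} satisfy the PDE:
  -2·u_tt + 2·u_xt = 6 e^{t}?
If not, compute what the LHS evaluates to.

Evaluate each term of the left-hand side for u = 2 x^{2} - 3 e^{t}.
Derivatives:
  u_tt = - 3 e^{t}
  u_xt = 0
Terms:
  -2·u_tt = 6 e^{t}
  2·u_xt = 0
Sum: LHS = 6 e^{t}
This is exactly the given right-hand side, so u is a solution.

Answer: Yes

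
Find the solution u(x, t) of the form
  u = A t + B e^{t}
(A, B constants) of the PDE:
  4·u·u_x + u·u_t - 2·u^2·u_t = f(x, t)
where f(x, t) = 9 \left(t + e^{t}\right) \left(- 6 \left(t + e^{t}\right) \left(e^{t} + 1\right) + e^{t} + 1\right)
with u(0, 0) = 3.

Substitute the ansatz u = A t + B e^{t} into the left-hand side.
Derivatives of the ansatz:
  u_x = 0
  u_t = A + B e^{t}
Term by term:
  4·u·u_x = 0
  u·u_t = A^{2} t + A B t e^{t} + A B e^{t} + B^{2} e^{2 t}
  -2·u^2·u_t = - 2 A^{3} t^{2} - 2 A^{2} B t^{2} e^{t} - 4 A^{2} B t e^{t} - 4 A B^{2} t e^{2 t} - 2 A B^{2} e^{2 t} - 2 B^{3} e^{3 t}
So the left-hand side equals
  - 2 A^{3} t^{2} - 2 A^{2} B t^{2} e^{t} - 4 A^{2} B t e^{t} + A^{2} t - 4 A B^{2} t e^{2 t} - 2 A B^{2} e^{2 t} + A B t e^{t} + A B e^{t} - 2 B^{3} e^{3 t} + B^{2} e^{2 t}
This must equal f(x, t) identically; expanded, f = - 54 t^{2} e^{t} - 54 t^{2} - 108 t e^{2 t} - 99 t e^{t} + 9 t - 54 e^{3 t} - 45 e^{2 t} + 9 e^{t}.
Matching coefficients of the independent functions:
  [t]:  A^{2} = 9
  [t^{2}]:  - 2 A^{3} = -54
  [t e^{t}]:  - 4 A^{2} B + A B = -99
  [t e^{2 t}]:  - 4 A B^{2} = -108
  [t^{2} e^{t}]:  - 2 A^{2} B = -54
  [e^{t}]:  A B = 9
  [e^{2 t}]:  - 2 A B^{2} + B^{2} = -45
  [e^{3 t}]:  - 2 B^{3} = -54
Solving: A = 3, B = 3.
Check against the point condition:
  u(0, 0) = 3  ⟹  B = 3  ✓
Hence u(x, t) = 3 t + 3 e^{t}.

Answer: u(x, t) = 3 t + 3 e^{t}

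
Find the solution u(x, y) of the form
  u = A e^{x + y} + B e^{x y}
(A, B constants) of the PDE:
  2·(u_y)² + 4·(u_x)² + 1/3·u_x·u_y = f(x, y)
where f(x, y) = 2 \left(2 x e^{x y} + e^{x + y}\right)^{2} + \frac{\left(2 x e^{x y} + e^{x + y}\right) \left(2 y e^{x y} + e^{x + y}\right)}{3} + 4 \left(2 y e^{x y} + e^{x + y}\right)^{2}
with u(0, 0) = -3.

Substitute the ansatz u = A e^{x + y} + B e^{x y} into the left-hand side.
Derivatives of the ansatz:
  u_y = A e^{x} e^{y} + B x e^{x y}
  u_x = A e^{x} e^{y} + B y e^{x y}
Term by term:
  2·(u_y)² = 2 A^{2} e^{2 x} e^{2 y} + 4 A B x e^{x} e^{y} e^{x y} + 2 B^{2} x^{2} e^{2 x y}
  4·(u_x)² = 4 A^{2} e^{2 x} e^{2 y} + 8 A B y e^{x} e^{y} e^{x y} + 4 B^{2} y^{2} e^{2 x y}
  1/3·u_x·u_y = \frac{A^{2} e^{2 x} e^{2 y}}{3} + \frac{A B x e^{x} e^{y} e^{x y}}{3} + \frac{A B y e^{x} e^{y} e^{x y}}{3} + \frac{B^{2} x y e^{2 x y}}{3}
So the left-hand side equals
  \frac{19 A^{2} e^{2 x} e^{2 y}}{3} + \frac{13 A B x e^{x} e^{y} e^{x y}}{3} + \frac{25 A B y e^{x} e^{y} e^{x y}}{3} + 2 B^{2} x^{2} e^{2 x y} + \frac{B^{2} x y e^{2 x y}}{3} + 4 B^{2} y^{2} e^{2 x y}
This must equal f(x, y) identically; expanded, f = 8 x^{2} e^{2 x y} + \frac{4 x y e^{2 x y}}{3} + \frac{26 x e^{x} e^{y} e^{x y}}{3} + 16 y^{2} e^{2 x y} + \frac{50 y e^{x} e^{y} e^{x y}}{3} + \frac{19 e^{2 x} e^{2 y}}{3}.
Matching coefficients of the independent functions:
  [x^{2} e^{2 x y}]:  2 B^{2} = 8
  [y^{2} e^{2 x y}]:  4 B^{2} = 16
  [e^{2 x} e^{2 y}]:  \frac{19 A^{2}}{3} = \frac{19}{3}
  [x y e^{2 x y}]:  \frac{B^{2}}{3} = \frac{4}{3}
  [x e^{x} e^{y} e^{x y}]:  \frac{13 A B}{3} = \frac{26}{3}
  [y e^{x} e^{y} e^{x y}]:  \frac{25 A B}{3} = \frac{50}{3}
These equations allow (A, B) = (-1, -2) or (1, 2).
Impose the point condition(s):
  u(0, 0) = -3  ⟹  A + B = -3
Only A = -1, B = -2 satisfies everything.
Hence u(x, y) = - 2 e^{x y} - e^{x + y}.

Answer: u(x, y) = - 2 e^{x y} - e^{x + y}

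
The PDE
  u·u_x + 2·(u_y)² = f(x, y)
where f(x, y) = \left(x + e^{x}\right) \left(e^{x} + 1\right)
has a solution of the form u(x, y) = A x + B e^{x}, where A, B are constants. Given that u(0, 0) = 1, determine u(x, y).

Substitute the ansatz u = A x + B e^{x} into the left-hand side.
Derivatives of the ansatz:
  u_x = A + B e^{x}
  u_y = 0
Term by term:
  u·u_x = A^{2} x + A B x e^{x} + A B e^{x} + B^{2} e^{2 x}
  2·(u_y)² = 0
So the left-hand side equals
  A^{2} x + A B x e^{x} + A B e^{x} + B^{2} e^{2 x}
This must equal f(x, y) identically; expanded, f = x e^{x} + x + e^{2 x} + e^{x}.
Matching coefficients of the independent functions:
  [x]:  A^{2} = 1
  [x e^{x}, e^{x}]:  A B = 1
  [e^{2 x}]:  B^{2} = 1
These equations allow (A, B) = (-1, -1) or (1, 1).
Impose the point condition(s):
  u(0, 0) = 1  ⟹  B = 1
Only A = 1, B = 1 satisfies everything.
Hence u(x, y) = x + e^{x}.

Answer: u(x, y) = x + e^{x}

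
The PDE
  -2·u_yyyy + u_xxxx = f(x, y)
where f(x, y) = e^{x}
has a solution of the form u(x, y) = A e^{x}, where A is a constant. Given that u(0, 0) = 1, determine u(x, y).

Substitute the ansatz u = A e^{x} into the left-hand side.
Derivatives of the ansatz:
  u_yyyy = 0
  u_xxxx = A e^{x}
Term by term:
  -2·u_yyyy = 0
  u_xxxx = A e^{x}
So the left-hand side equals
  A e^{x}
This must equal f(x, y) = e^{x} identically.
Matching coefficients of the independent functions:
  [e^{x}]:  A = 1
Solving: A = 1.
Check against the point condition:
  u(0, 0) = 1  ⟹  A = 1  ✓
Hence u(x, y) = e^{x}.

Answer: u(x, y) = e^{x}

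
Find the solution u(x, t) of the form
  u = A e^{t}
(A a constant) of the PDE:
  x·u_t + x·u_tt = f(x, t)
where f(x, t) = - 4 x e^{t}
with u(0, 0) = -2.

Substitute the ansatz u = A e^{t} into the left-hand side.
Derivatives of the ansatz:
  u_t = A e^{t}
  u_tt = A e^{t}
Term by term:
  x·u_t = A x e^{t}
  x·u_tt = A x e^{t}
So the left-hand side equals
  2 A x e^{t}
This must equal f(x, t) = - 4 x e^{t} identically.
Matching coefficients of the independent functions:
  [x e^{t}]:  2 A = -4
Solving: A = -2.
Check against the point condition:
  u(0, 0) = -2  ⟹  A = -2  ✓
Hence u(x, t) = - 2 e^{t}.

Answer: u(x, t) = - 2 e^{t}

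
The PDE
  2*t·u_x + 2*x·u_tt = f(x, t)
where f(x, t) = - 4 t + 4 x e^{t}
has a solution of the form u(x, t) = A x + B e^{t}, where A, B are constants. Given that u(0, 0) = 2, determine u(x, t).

Substitute the ansatz u = A x + B e^{t} into the left-hand side.
Derivatives of the ansatz:
  u_x = A
  u_tt = B e^{t}
Term by term:
  2*t·u_x = 2 A t
  2*x·u_tt = 2 B x e^{t}
So the left-hand side equals
  2 A t + 2 B x e^{t}
This must equal f(x, t) = - 4 t + 4 x e^{t} identically.
Matching coefficients of the independent functions:
  [t]:  2 A = -4
  [x e^{t}]:  2 B = 4
Solving: A = -2, B = 2.
Check against the point condition:
  u(0, 0) = 2  ⟹  B = 2  ✓
Hence u(x, t) = - 2 x + 2 e^{t}.

Answer: u(x, t) = - 2 x + 2 e^{t}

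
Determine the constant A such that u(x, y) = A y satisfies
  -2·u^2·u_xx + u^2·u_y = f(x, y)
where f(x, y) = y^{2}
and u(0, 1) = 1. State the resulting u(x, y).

Answer: u(x, y) = y

Derivation:
Substitute the ansatz u = A y into the left-hand side.
Derivatives of the ansatz:
  u_xx = 0
  u_y = A
Term by term:
  -2·u^2·u_xx = 0
  u^2·u_y = A^{3} y^{2}
So the left-hand side equals
  A^{3} y^{2}
This must equal f(x, y) = y^{2} identically.
Matching coefficients of the independent functions:
  [y^{2}]:  A^{3} = 1
Solving: A = 1.
Check against the point condition:
  u(0, 1) = 1  ⟹  A = 1  ✓
Hence u(x, y) = y.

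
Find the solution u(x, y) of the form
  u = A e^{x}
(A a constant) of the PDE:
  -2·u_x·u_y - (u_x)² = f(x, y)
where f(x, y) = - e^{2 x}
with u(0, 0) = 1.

Substitute the ansatz u = A e^{x} into the left-hand side.
Derivatives of the ansatz:
  u_x = A e^{x}
  u_y = 0
Term by term:
  -2·u_x·u_y = 0
  -(u_x)² = - A^{2} e^{2 x}
So the left-hand side equals
  - A^{2} e^{2 x}
This must equal f(x, y) = - e^{2 x} identically.
Matching coefficients of the independent functions:
  [e^{2 x}]:  - A^{2} = -1
These equations allow (A) = (-1) or (1).
Impose the point condition(s):
  u(0, 0) = 1  ⟹  A = 1
Only A = 1 satisfies everything.
Hence u(x, y) = e^{x}.

Answer: u(x, y) = e^{x}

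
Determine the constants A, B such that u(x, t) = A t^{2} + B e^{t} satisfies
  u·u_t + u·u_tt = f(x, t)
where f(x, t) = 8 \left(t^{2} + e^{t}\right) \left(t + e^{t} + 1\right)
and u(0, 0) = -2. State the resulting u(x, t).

Answer: u(x, t) = - 2 t^{2} - 2 e^{t}

Derivation:
Substitute the ansatz u = A t^{2} + B e^{t} into the left-hand side.
Derivatives of the ansatz:
  u_t = 2 A t + B e^{t}
  u_tt = 2 A + B e^{t}
Term by term:
  u·u_t = 2 A^{2} t^{3} + A B t^{2} e^{t} + 2 A B t e^{t} + B^{2} e^{2 t}
  u·u_tt = 2 A^{2} t^{2} + A B t^{2} e^{t} + 2 A B e^{t} + B^{2} e^{2 t}
So the left-hand side equals
  2 A^{2} t^{3} + 2 A^{2} t^{2} + 2 A B t^{2} e^{t} + 2 A B t e^{t} + 2 A B e^{t} + 2 B^{2} e^{2 t}
This must equal f(x, t) identically; expanded, f = 8 t^{3} + 8 t^{2} e^{t} + 8 t^{2} + 8 t e^{t} + 8 e^{2 t} + 8 e^{t}.
Matching coefficients of the independent functions:
  [t^{2}, t^{3}]:  2 A^{2} = 8
  [t e^{t}, t^{2} e^{t}, e^{t}]:  2 A B = 8
  [e^{2 t}]:  2 B^{2} = 8
These equations allow (A, B) = (-2, -2) or (2, 2).
Impose the point condition(s):
  u(0, 0) = -2  ⟹  B = -2
Only A = -2, B = -2 satisfies everything.
Hence u(x, t) = - 2 t^{2} - 2 e^{t}.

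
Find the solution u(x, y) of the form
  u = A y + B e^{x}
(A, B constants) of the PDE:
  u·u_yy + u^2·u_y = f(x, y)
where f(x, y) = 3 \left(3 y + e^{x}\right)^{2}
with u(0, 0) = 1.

Substitute the ansatz u = A y + B e^{x} into the left-hand side.
Derivatives of the ansatz:
  u_yy = 0
  u_y = A
Term by term:
  u·u_yy = 0
  u^2·u_y = A^{3} y^{2} + 2 A^{2} B y e^{x} + A B^{2} e^{2 x}
So the left-hand side equals
  A^{3} y^{2} + 2 A^{2} B y e^{x} + A B^{2} e^{2 x}
This must equal f(x, y) identically; expanded, f = 27 y^{2} + 18 y e^{x} + 3 e^{2 x}.
Matching coefficients of the independent functions:
  [y^{2}]:  A^{3} = 27
  [y e^{x}]:  2 A^{2} B = 18
  [e^{2 x}]:  A B^{2} = 3
Solving: A = 3, B = 1.
Check against the point condition:
  u(0, 0) = 1  ⟹  B = 1  ✓
Hence u(x, y) = 3 y + e^{x}.

Answer: u(x, y) = 3 y + e^{x}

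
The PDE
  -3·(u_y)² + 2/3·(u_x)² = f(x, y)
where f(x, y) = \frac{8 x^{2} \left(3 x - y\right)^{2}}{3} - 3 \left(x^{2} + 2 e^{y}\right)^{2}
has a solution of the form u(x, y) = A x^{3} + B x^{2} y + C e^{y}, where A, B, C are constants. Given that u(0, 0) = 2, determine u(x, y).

Answer: u(x, y) = - 2 x^{3} + x^{2} y + 2 e^{y}

Derivation:
Substitute the ansatz u = A x^{3} + B x^{2} y + C e^{y} into the left-hand side.
Derivatives of the ansatz:
  u_y = B x^{2} + C e^{y}
  u_x = 3 A x^{2} + 2 B x y
Term by term:
  -3·(u_y)² = - 3 B^{2} x^{4} - 6 B C x^{2} e^{y} - 3 C^{2} e^{2 y}
  2/3·(u_x)² = 6 A^{2} x^{4} + 8 A B x^{3} y + \frac{8 B^{2} x^{2} y^{2}}{3}
So the left-hand side equals
  6 A^{2} x^{4} + 8 A B x^{3} y - 3 B^{2} x^{4} + \frac{8 B^{2} x^{2} y^{2}}{3} - 6 B C x^{2} e^{y} - 3 C^{2} e^{2 y}
This must equal f(x, y) identically; expanded, f = 21 x^{4} - 16 x^{3} y + \frac{8 x^{2} y^{2}}{3} - 12 x^{2} e^{y} - 12 e^{2 y}.
Matching coefficients of the independent functions:
  [x^{4}]:  6 A^{2} - 3 B^{2} = 21
  [x^{2} y^{2}]:  \frac{8 B^{2}}{3} = \frac{8}{3}
  [x^{2} e^{y}]:  - 6 B C = -12
  [x^{3} y]:  8 A B = -16
  [e^{2 y}]:  - 3 C^{2} = -12
These equations allow (A, B, C) = (-2, 1, 2) or (2, -1, -2).
Impose the point condition(s):
  u(0, 0) = 2  ⟹  C = 2
Only A = -2, B = 1, C = 2 satisfies everything.
Hence u(x, y) = - 2 x^{3} + x^{2} y + 2 e^{y}.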